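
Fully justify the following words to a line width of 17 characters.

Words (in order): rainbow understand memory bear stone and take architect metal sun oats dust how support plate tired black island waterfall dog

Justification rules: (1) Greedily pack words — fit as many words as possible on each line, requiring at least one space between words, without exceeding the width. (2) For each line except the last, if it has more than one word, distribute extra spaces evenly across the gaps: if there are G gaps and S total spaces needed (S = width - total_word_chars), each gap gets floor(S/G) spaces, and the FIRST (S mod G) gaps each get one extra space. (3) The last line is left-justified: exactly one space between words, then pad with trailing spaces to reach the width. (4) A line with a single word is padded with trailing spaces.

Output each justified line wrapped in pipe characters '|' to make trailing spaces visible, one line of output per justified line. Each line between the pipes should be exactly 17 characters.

Line 1: ['rainbow'] (min_width=7, slack=10)
Line 2: ['understand', 'memory'] (min_width=17, slack=0)
Line 3: ['bear', 'stone', 'and'] (min_width=14, slack=3)
Line 4: ['take', 'architect'] (min_width=14, slack=3)
Line 5: ['metal', 'sun', 'oats'] (min_width=14, slack=3)
Line 6: ['dust', 'how', 'support'] (min_width=16, slack=1)
Line 7: ['plate', 'tired', 'black'] (min_width=17, slack=0)
Line 8: ['island', 'waterfall'] (min_width=16, slack=1)
Line 9: ['dog'] (min_width=3, slack=14)

Answer: |rainbow          |
|understand memory|
|bear   stone  and|
|take    architect|
|metal   sun  oats|
|dust  how support|
|plate tired black|
|island  waterfall|
|dog              |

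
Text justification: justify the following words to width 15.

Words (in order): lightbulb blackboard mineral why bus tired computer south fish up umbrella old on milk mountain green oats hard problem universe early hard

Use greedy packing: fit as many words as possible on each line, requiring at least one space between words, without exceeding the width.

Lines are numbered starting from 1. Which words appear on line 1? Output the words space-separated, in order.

Line 1: ['lightbulb'] (min_width=9, slack=6)
Line 2: ['blackboard'] (min_width=10, slack=5)
Line 3: ['mineral', 'why', 'bus'] (min_width=15, slack=0)
Line 4: ['tired', 'computer'] (min_width=14, slack=1)
Line 5: ['south', 'fish', 'up'] (min_width=13, slack=2)
Line 6: ['umbrella', 'old', 'on'] (min_width=15, slack=0)
Line 7: ['milk', 'mountain'] (min_width=13, slack=2)
Line 8: ['green', 'oats', 'hard'] (min_width=15, slack=0)
Line 9: ['problem'] (min_width=7, slack=8)
Line 10: ['universe', 'early'] (min_width=14, slack=1)
Line 11: ['hard'] (min_width=4, slack=11)

Answer: lightbulb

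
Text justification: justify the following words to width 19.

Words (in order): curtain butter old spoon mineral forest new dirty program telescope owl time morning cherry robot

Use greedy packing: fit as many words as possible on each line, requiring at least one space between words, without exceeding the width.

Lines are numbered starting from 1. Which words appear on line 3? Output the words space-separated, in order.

Line 1: ['curtain', 'butter', 'old'] (min_width=18, slack=1)
Line 2: ['spoon', 'mineral'] (min_width=13, slack=6)
Line 3: ['forest', 'new', 'dirty'] (min_width=16, slack=3)
Line 4: ['program', 'telescope'] (min_width=17, slack=2)
Line 5: ['owl', 'time', 'morning'] (min_width=16, slack=3)
Line 6: ['cherry', 'robot'] (min_width=12, slack=7)

Answer: forest new dirty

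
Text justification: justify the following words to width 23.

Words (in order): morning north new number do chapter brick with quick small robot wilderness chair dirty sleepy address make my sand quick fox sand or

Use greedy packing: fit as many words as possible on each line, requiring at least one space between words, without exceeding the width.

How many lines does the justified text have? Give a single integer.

Answer: 6

Derivation:
Line 1: ['morning', 'north', 'new'] (min_width=17, slack=6)
Line 2: ['number', 'do', 'chapter', 'brick'] (min_width=23, slack=0)
Line 3: ['with', 'quick', 'small', 'robot'] (min_width=22, slack=1)
Line 4: ['wilderness', 'chair', 'dirty'] (min_width=22, slack=1)
Line 5: ['sleepy', 'address', 'make', 'my'] (min_width=22, slack=1)
Line 6: ['sand', 'quick', 'fox', 'sand', 'or'] (min_width=22, slack=1)
Total lines: 6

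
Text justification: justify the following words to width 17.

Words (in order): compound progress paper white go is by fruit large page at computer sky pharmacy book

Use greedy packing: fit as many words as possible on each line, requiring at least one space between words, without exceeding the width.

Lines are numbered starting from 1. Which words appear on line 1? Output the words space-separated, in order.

Line 1: ['compound', 'progress'] (min_width=17, slack=0)
Line 2: ['paper', 'white', 'go', 'is'] (min_width=17, slack=0)
Line 3: ['by', 'fruit', 'large'] (min_width=14, slack=3)
Line 4: ['page', 'at', 'computer'] (min_width=16, slack=1)
Line 5: ['sky', 'pharmacy', 'book'] (min_width=17, slack=0)

Answer: compound progress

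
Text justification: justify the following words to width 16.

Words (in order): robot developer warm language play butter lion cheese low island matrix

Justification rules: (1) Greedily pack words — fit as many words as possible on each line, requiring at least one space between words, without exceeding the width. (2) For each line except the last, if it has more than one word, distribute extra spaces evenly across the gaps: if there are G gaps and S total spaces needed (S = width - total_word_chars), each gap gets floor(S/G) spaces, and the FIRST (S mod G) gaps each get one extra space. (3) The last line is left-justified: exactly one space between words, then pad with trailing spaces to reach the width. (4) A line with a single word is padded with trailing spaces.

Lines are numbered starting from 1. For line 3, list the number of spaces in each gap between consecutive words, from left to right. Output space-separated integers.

Answer: 1 1

Derivation:
Line 1: ['robot', 'developer'] (min_width=15, slack=1)
Line 2: ['warm', 'language'] (min_width=13, slack=3)
Line 3: ['play', 'butter', 'lion'] (min_width=16, slack=0)
Line 4: ['cheese', 'low'] (min_width=10, slack=6)
Line 5: ['island', 'matrix'] (min_width=13, slack=3)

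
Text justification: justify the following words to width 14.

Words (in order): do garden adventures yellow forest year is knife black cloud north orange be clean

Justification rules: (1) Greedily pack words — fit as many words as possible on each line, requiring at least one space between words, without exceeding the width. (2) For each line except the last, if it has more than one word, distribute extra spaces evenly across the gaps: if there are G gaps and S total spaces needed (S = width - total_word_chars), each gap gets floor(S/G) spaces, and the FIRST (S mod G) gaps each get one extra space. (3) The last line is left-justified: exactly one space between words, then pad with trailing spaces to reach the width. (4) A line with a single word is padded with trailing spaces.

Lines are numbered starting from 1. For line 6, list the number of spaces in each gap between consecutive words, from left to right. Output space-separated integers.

Answer: 3

Derivation:
Line 1: ['do', 'garden'] (min_width=9, slack=5)
Line 2: ['adventures'] (min_width=10, slack=4)
Line 3: ['yellow', 'forest'] (min_width=13, slack=1)
Line 4: ['year', 'is', 'knife'] (min_width=13, slack=1)
Line 5: ['black', 'cloud'] (min_width=11, slack=3)
Line 6: ['north', 'orange'] (min_width=12, slack=2)
Line 7: ['be', 'clean'] (min_width=8, slack=6)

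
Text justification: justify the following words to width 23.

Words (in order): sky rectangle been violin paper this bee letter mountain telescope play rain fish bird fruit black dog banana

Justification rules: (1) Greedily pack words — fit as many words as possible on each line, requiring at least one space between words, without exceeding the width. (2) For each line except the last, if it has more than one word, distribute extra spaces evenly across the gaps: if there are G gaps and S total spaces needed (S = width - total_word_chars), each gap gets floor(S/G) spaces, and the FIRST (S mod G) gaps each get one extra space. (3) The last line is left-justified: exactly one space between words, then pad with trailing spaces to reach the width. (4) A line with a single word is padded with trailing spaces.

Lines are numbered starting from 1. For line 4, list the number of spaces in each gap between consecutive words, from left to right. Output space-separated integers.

Answer: 3 3

Derivation:
Line 1: ['sky', 'rectangle', 'been'] (min_width=18, slack=5)
Line 2: ['violin', 'paper', 'this', 'bee'] (min_width=21, slack=2)
Line 3: ['letter', 'mountain'] (min_width=15, slack=8)
Line 4: ['telescope', 'play', 'rain'] (min_width=19, slack=4)
Line 5: ['fish', 'bird', 'fruit', 'black'] (min_width=21, slack=2)
Line 6: ['dog', 'banana'] (min_width=10, slack=13)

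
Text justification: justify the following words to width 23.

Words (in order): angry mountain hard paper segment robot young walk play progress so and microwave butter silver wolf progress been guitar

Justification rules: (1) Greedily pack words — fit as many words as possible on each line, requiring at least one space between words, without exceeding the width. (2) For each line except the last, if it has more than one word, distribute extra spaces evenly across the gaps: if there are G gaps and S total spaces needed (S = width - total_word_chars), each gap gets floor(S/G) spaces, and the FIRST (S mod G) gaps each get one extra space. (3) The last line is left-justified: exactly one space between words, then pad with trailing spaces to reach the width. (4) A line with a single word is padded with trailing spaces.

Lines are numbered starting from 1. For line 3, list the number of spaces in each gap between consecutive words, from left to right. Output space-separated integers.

Answer: 5 5

Derivation:
Line 1: ['angry', 'mountain', 'hard'] (min_width=19, slack=4)
Line 2: ['paper', 'segment', 'robot'] (min_width=19, slack=4)
Line 3: ['young', 'walk', 'play'] (min_width=15, slack=8)
Line 4: ['progress', 'so', 'and'] (min_width=15, slack=8)
Line 5: ['microwave', 'butter', 'silver'] (min_width=23, slack=0)
Line 6: ['wolf', 'progress', 'been'] (min_width=18, slack=5)
Line 7: ['guitar'] (min_width=6, slack=17)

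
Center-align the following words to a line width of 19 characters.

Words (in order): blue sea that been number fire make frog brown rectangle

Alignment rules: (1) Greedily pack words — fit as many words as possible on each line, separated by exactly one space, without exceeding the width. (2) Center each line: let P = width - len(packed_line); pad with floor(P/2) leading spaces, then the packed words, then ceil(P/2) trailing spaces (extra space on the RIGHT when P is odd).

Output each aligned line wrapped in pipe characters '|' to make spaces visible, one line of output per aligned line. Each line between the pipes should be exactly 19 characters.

Line 1: ['blue', 'sea', 'that', 'been'] (min_width=18, slack=1)
Line 2: ['number', 'fire', 'make'] (min_width=16, slack=3)
Line 3: ['frog', 'brown'] (min_width=10, slack=9)
Line 4: ['rectangle'] (min_width=9, slack=10)

Answer: |blue sea that been |
| number fire make  |
|    frog brown     |
|     rectangle     |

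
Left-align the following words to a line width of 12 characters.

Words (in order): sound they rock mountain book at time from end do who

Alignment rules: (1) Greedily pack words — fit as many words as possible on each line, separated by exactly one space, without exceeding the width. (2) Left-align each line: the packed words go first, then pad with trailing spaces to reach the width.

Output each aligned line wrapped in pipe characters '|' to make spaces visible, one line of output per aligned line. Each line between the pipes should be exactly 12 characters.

Line 1: ['sound', 'they'] (min_width=10, slack=2)
Line 2: ['rock'] (min_width=4, slack=8)
Line 3: ['mountain'] (min_width=8, slack=4)
Line 4: ['book', 'at', 'time'] (min_width=12, slack=0)
Line 5: ['from', 'end', 'do'] (min_width=11, slack=1)
Line 6: ['who'] (min_width=3, slack=9)

Answer: |sound they  |
|rock        |
|mountain    |
|book at time|
|from end do |
|who         |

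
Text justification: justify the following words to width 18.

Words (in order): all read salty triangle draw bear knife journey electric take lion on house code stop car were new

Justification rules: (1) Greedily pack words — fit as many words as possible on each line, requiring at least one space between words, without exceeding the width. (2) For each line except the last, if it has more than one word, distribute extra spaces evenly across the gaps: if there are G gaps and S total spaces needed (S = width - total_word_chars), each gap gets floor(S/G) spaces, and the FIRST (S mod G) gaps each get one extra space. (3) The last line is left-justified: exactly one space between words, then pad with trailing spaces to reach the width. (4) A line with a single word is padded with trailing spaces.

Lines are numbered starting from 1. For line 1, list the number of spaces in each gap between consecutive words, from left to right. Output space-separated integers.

Answer: 3 3

Derivation:
Line 1: ['all', 'read', 'salty'] (min_width=14, slack=4)
Line 2: ['triangle', 'draw', 'bear'] (min_width=18, slack=0)
Line 3: ['knife', 'journey'] (min_width=13, slack=5)
Line 4: ['electric', 'take', 'lion'] (min_width=18, slack=0)
Line 5: ['on', 'house', 'code', 'stop'] (min_width=18, slack=0)
Line 6: ['car', 'were', 'new'] (min_width=12, slack=6)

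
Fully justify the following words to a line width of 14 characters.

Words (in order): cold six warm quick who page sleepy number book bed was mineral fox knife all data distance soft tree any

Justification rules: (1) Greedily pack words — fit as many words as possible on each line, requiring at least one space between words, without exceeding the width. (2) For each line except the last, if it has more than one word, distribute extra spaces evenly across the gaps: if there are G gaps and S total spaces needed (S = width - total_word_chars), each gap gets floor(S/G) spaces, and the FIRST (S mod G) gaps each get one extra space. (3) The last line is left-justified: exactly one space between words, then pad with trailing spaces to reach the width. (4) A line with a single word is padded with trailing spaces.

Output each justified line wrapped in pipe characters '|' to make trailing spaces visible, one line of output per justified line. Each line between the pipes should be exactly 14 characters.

Line 1: ['cold', 'six', 'warm'] (min_width=13, slack=1)
Line 2: ['quick', 'who', 'page'] (min_width=14, slack=0)
Line 3: ['sleepy', 'number'] (min_width=13, slack=1)
Line 4: ['book', 'bed', 'was'] (min_width=12, slack=2)
Line 5: ['mineral', 'fox'] (min_width=11, slack=3)
Line 6: ['knife', 'all', 'data'] (min_width=14, slack=0)
Line 7: ['distance', 'soft'] (min_width=13, slack=1)
Line 8: ['tree', 'any'] (min_width=8, slack=6)

Answer: |cold  six warm|
|quick who page|
|sleepy  number|
|book  bed  was|
|mineral    fox|
|knife all data|
|distance  soft|
|tree any      |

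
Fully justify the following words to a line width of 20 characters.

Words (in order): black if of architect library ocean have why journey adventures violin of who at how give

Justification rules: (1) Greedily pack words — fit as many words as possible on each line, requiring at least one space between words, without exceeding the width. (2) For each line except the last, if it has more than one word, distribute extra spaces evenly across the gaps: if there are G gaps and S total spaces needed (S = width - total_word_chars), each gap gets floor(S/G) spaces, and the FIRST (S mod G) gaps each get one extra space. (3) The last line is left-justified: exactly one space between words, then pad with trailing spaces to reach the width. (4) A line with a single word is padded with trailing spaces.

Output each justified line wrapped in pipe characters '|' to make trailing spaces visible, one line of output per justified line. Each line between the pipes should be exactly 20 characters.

Line 1: ['black', 'if', 'of'] (min_width=11, slack=9)
Line 2: ['architect', 'library'] (min_width=17, slack=3)
Line 3: ['ocean', 'have', 'why'] (min_width=14, slack=6)
Line 4: ['journey', 'adventures'] (min_width=18, slack=2)
Line 5: ['violin', 'of', 'who', 'at', 'how'] (min_width=20, slack=0)
Line 6: ['give'] (min_width=4, slack=16)

Answer: |black      if     of|
|architect    library|
|ocean    have    why|
|journey   adventures|
|violin of who at how|
|give                |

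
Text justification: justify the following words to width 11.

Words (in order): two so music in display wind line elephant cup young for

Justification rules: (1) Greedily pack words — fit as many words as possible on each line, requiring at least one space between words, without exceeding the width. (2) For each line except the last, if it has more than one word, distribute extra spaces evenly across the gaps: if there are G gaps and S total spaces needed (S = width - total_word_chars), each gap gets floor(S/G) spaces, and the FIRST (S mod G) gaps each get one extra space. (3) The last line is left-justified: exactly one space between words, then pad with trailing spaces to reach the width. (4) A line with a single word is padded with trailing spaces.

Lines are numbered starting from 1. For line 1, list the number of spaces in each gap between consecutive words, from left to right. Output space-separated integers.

Line 1: ['two', 'so'] (min_width=6, slack=5)
Line 2: ['music', 'in'] (min_width=8, slack=3)
Line 3: ['display'] (min_width=7, slack=4)
Line 4: ['wind', 'line'] (min_width=9, slack=2)
Line 5: ['elephant'] (min_width=8, slack=3)
Line 6: ['cup', 'young'] (min_width=9, slack=2)
Line 7: ['for'] (min_width=3, slack=8)

Answer: 6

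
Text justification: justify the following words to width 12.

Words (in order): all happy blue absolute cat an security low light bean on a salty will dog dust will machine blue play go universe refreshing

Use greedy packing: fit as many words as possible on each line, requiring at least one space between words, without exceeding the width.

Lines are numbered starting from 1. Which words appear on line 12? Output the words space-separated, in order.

Line 1: ['all', 'happy'] (min_width=9, slack=3)
Line 2: ['blue'] (min_width=4, slack=8)
Line 3: ['absolute', 'cat'] (min_width=12, slack=0)
Line 4: ['an', 'security'] (min_width=11, slack=1)
Line 5: ['low', 'light'] (min_width=9, slack=3)
Line 6: ['bean', 'on', 'a'] (min_width=9, slack=3)
Line 7: ['salty', 'will'] (min_width=10, slack=2)
Line 8: ['dog', 'dust'] (min_width=8, slack=4)
Line 9: ['will', 'machine'] (min_width=12, slack=0)
Line 10: ['blue', 'play', 'go'] (min_width=12, slack=0)
Line 11: ['universe'] (min_width=8, slack=4)
Line 12: ['refreshing'] (min_width=10, slack=2)

Answer: refreshing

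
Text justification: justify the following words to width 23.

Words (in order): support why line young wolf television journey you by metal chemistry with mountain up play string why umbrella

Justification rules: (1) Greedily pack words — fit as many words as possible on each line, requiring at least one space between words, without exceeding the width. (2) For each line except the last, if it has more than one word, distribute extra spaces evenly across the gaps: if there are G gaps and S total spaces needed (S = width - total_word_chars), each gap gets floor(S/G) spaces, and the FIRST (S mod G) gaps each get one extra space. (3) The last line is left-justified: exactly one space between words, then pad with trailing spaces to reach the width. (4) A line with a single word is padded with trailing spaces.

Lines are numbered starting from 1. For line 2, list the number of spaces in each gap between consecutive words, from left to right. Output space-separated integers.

Line 1: ['support', 'why', 'line', 'young'] (min_width=22, slack=1)
Line 2: ['wolf', 'television', 'journey'] (min_width=23, slack=0)
Line 3: ['you', 'by', 'metal', 'chemistry'] (min_width=22, slack=1)
Line 4: ['with', 'mountain', 'up', 'play'] (min_width=21, slack=2)
Line 5: ['string', 'why', 'umbrella'] (min_width=19, slack=4)

Answer: 1 1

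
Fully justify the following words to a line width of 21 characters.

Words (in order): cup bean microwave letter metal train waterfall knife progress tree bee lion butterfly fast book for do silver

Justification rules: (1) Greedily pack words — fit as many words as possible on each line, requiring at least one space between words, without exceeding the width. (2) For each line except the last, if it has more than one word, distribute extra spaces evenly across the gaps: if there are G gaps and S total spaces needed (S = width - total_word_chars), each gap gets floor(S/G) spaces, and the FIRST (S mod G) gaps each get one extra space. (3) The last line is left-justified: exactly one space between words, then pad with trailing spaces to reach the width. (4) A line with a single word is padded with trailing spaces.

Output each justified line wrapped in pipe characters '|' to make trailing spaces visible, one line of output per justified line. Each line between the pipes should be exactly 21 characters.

Answer: |cup   bean  microwave|
|letter   metal  train|
|waterfall       knife|
|progress   tree   bee|
|lion  butterfly  fast|
|book for do silver   |

Derivation:
Line 1: ['cup', 'bean', 'microwave'] (min_width=18, slack=3)
Line 2: ['letter', 'metal', 'train'] (min_width=18, slack=3)
Line 3: ['waterfall', 'knife'] (min_width=15, slack=6)
Line 4: ['progress', 'tree', 'bee'] (min_width=17, slack=4)
Line 5: ['lion', 'butterfly', 'fast'] (min_width=19, slack=2)
Line 6: ['book', 'for', 'do', 'silver'] (min_width=18, slack=3)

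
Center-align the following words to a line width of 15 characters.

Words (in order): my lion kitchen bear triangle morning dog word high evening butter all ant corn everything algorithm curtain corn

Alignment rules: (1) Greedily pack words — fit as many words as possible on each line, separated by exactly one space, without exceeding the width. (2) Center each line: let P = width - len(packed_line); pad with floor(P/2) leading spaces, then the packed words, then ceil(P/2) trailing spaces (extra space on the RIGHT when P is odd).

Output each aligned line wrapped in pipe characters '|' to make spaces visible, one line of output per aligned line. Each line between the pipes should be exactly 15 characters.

Answer: |my lion kitchen|
| bear triangle |
|  morning dog  |
|   word high   |
|evening butter |
| all ant corn  |
|  everything   |
|   algorithm   |
| curtain corn  |

Derivation:
Line 1: ['my', 'lion', 'kitchen'] (min_width=15, slack=0)
Line 2: ['bear', 'triangle'] (min_width=13, slack=2)
Line 3: ['morning', 'dog'] (min_width=11, slack=4)
Line 4: ['word', 'high'] (min_width=9, slack=6)
Line 5: ['evening', 'butter'] (min_width=14, slack=1)
Line 6: ['all', 'ant', 'corn'] (min_width=12, slack=3)
Line 7: ['everything'] (min_width=10, slack=5)
Line 8: ['algorithm'] (min_width=9, slack=6)
Line 9: ['curtain', 'corn'] (min_width=12, slack=3)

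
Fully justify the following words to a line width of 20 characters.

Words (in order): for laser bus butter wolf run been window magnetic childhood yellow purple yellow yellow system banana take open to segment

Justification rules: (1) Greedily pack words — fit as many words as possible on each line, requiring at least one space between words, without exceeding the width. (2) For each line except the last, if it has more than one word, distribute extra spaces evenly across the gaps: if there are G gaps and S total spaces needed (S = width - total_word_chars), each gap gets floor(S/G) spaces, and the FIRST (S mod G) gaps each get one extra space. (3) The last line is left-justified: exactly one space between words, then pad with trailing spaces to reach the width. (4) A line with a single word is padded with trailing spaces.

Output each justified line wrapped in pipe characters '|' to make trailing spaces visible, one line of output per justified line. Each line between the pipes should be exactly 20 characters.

Line 1: ['for', 'laser', 'bus', 'butter'] (min_width=20, slack=0)
Line 2: ['wolf', 'run', 'been', 'window'] (min_width=20, slack=0)
Line 3: ['magnetic', 'childhood'] (min_width=18, slack=2)
Line 4: ['yellow', 'purple', 'yellow'] (min_width=20, slack=0)
Line 5: ['yellow', 'system', 'banana'] (min_width=20, slack=0)
Line 6: ['take', 'open', 'to', 'segment'] (min_width=20, slack=0)

Answer: |for laser bus butter|
|wolf run been window|
|magnetic   childhood|
|yellow purple yellow|
|yellow system banana|
|take open to segment|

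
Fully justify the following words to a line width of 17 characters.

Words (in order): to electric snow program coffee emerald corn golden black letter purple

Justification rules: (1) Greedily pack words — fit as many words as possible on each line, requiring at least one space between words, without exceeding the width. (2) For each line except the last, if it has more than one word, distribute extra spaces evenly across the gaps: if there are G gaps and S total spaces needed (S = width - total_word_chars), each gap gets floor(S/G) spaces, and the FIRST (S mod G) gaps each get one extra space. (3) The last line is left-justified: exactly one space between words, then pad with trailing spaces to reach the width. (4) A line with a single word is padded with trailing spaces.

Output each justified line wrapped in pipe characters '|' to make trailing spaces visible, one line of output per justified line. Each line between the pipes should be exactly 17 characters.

Answer: |to  electric snow|
|program    coffee|
|emerald      corn|
|golden      black|
|letter purple    |

Derivation:
Line 1: ['to', 'electric', 'snow'] (min_width=16, slack=1)
Line 2: ['program', 'coffee'] (min_width=14, slack=3)
Line 3: ['emerald', 'corn'] (min_width=12, slack=5)
Line 4: ['golden', 'black'] (min_width=12, slack=5)
Line 5: ['letter', 'purple'] (min_width=13, slack=4)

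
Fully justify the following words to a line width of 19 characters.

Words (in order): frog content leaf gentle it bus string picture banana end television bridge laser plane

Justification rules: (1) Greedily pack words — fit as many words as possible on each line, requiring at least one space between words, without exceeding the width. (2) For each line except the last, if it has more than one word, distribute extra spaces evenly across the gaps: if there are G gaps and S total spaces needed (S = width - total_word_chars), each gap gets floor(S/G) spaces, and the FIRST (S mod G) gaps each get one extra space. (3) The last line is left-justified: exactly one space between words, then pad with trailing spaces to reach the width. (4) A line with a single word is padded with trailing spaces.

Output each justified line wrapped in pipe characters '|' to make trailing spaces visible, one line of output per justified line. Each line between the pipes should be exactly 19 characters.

Answer: |frog  content  leaf|
|gentle    it    bus|
|string      picture|
|banana          end|
|television   bridge|
|laser plane        |

Derivation:
Line 1: ['frog', 'content', 'leaf'] (min_width=17, slack=2)
Line 2: ['gentle', 'it', 'bus'] (min_width=13, slack=6)
Line 3: ['string', 'picture'] (min_width=14, slack=5)
Line 4: ['banana', 'end'] (min_width=10, slack=9)
Line 5: ['television', 'bridge'] (min_width=17, slack=2)
Line 6: ['laser', 'plane'] (min_width=11, slack=8)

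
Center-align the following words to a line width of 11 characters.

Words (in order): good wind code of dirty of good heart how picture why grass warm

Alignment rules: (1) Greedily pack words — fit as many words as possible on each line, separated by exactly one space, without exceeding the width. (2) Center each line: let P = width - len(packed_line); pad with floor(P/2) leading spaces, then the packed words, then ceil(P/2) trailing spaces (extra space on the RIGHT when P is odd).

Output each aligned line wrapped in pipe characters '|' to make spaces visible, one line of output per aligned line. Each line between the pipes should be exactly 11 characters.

Answer: | good wind |
|  code of  |
| dirty of  |
|good heart |
|how picture|
| why grass |
|   warm    |

Derivation:
Line 1: ['good', 'wind'] (min_width=9, slack=2)
Line 2: ['code', 'of'] (min_width=7, slack=4)
Line 3: ['dirty', 'of'] (min_width=8, slack=3)
Line 4: ['good', 'heart'] (min_width=10, slack=1)
Line 5: ['how', 'picture'] (min_width=11, slack=0)
Line 6: ['why', 'grass'] (min_width=9, slack=2)
Line 7: ['warm'] (min_width=4, slack=7)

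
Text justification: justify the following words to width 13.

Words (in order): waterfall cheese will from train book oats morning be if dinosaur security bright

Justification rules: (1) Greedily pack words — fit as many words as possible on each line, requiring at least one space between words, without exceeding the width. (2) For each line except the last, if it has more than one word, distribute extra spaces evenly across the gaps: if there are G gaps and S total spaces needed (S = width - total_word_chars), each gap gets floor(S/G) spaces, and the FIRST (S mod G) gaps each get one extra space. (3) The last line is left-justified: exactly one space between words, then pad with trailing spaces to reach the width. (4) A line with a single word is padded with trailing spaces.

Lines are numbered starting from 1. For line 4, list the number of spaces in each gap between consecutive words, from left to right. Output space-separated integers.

Line 1: ['waterfall'] (min_width=9, slack=4)
Line 2: ['cheese', 'will'] (min_width=11, slack=2)
Line 3: ['from', 'train'] (min_width=10, slack=3)
Line 4: ['book', 'oats'] (min_width=9, slack=4)
Line 5: ['morning', 'be', 'if'] (min_width=13, slack=0)
Line 6: ['dinosaur'] (min_width=8, slack=5)
Line 7: ['security'] (min_width=8, slack=5)
Line 8: ['bright'] (min_width=6, slack=7)

Answer: 5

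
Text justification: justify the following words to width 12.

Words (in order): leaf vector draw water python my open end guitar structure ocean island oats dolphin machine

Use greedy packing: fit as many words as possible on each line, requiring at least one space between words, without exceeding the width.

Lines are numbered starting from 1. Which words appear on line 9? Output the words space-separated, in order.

Answer: machine

Derivation:
Line 1: ['leaf', 'vector'] (min_width=11, slack=1)
Line 2: ['draw', 'water'] (min_width=10, slack=2)
Line 3: ['python', 'my'] (min_width=9, slack=3)
Line 4: ['open', 'end'] (min_width=8, slack=4)
Line 5: ['guitar'] (min_width=6, slack=6)
Line 6: ['structure'] (min_width=9, slack=3)
Line 7: ['ocean', 'island'] (min_width=12, slack=0)
Line 8: ['oats', 'dolphin'] (min_width=12, slack=0)
Line 9: ['machine'] (min_width=7, slack=5)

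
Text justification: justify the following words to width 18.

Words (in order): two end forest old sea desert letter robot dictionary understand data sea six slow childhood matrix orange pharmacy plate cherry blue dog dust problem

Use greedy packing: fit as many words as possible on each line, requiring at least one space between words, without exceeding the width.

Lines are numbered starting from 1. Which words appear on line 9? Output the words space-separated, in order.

Line 1: ['two', 'end', 'forest', 'old'] (min_width=18, slack=0)
Line 2: ['sea', 'desert', 'letter'] (min_width=17, slack=1)
Line 3: ['robot', 'dictionary'] (min_width=16, slack=2)
Line 4: ['understand', 'data'] (min_width=15, slack=3)
Line 5: ['sea', 'six', 'slow'] (min_width=12, slack=6)
Line 6: ['childhood', 'matrix'] (min_width=16, slack=2)
Line 7: ['orange', 'pharmacy'] (min_width=15, slack=3)
Line 8: ['plate', 'cherry', 'blue'] (min_width=17, slack=1)
Line 9: ['dog', 'dust', 'problem'] (min_width=16, slack=2)

Answer: dog dust problem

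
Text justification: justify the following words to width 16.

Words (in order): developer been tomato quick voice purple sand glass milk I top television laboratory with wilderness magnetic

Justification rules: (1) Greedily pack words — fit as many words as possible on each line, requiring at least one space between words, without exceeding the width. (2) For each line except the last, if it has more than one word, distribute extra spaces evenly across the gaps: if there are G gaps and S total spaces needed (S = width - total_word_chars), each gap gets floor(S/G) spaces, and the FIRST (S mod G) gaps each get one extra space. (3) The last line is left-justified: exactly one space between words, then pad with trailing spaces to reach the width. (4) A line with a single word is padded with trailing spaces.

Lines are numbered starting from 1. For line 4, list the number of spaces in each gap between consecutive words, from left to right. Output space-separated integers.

Answer: 2 1

Derivation:
Line 1: ['developer', 'been'] (min_width=14, slack=2)
Line 2: ['tomato', 'quick'] (min_width=12, slack=4)
Line 3: ['voice', 'purple'] (min_width=12, slack=4)
Line 4: ['sand', 'glass', 'milk'] (min_width=15, slack=1)
Line 5: ['I', 'top', 'television'] (min_width=16, slack=0)
Line 6: ['laboratory', 'with'] (min_width=15, slack=1)
Line 7: ['wilderness'] (min_width=10, slack=6)
Line 8: ['magnetic'] (min_width=8, slack=8)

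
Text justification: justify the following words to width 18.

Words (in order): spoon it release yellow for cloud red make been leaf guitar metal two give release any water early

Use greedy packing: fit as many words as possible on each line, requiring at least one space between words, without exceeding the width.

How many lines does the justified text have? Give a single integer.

Line 1: ['spoon', 'it', 'release'] (min_width=16, slack=2)
Line 2: ['yellow', 'for', 'cloud'] (min_width=16, slack=2)
Line 3: ['red', 'make', 'been', 'leaf'] (min_width=18, slack=0)
Line 4: ['guitar', 'metal', 'two'] (min_width=16, slack=2)
Line 5: ['give', 'release', 'any'] (min_width=16, slack=2)
Line 6: ['water', 'early'] (min_width=11, slack=7)
Total lines: 6

Answer: 6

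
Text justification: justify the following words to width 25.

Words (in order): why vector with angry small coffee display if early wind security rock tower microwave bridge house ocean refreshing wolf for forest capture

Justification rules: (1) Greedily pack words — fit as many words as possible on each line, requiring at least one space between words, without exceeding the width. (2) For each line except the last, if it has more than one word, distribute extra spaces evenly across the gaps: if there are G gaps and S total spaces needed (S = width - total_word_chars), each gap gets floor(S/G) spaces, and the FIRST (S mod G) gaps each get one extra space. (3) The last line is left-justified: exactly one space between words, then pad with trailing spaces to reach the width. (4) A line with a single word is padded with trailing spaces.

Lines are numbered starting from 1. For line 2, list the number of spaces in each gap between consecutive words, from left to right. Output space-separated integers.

Answer: 2 2 1

Derivation:
Line 1: ['why', 'vector', 'with', 'angry'] (min_width=21, slack=4)
Line 2: ['small', 'coffee', 'display', 'if'] (min_width=23, slack=2)
Line 3: ['early', 'wind', 'security', 'rock'] (min_width=24, slack=1)
Line 4: ['tower', 'microwave', 'bridge'] (min_width=22, slack=3)
Line 5: ['house', 'ocean', 'refreshing'] (min_width=22, slack=3)
Line 6: ['wolf', 'for', 'forest', 'capture'] (min_width=23, slack=2)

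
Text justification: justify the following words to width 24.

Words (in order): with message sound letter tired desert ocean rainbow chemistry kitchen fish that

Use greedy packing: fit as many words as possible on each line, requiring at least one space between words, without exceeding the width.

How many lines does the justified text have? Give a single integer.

Line 1: ['with', 'message', 'sound'] (min_width=18, slack=6)
Line 2: ['letter', 'tired', 'desert'] (min_width=19, slack=5)
Line 3: ['ocean', 'rainbow', 'chemistry'] (min_width=23, slack=1)
Line 4: ['kitchen', 'fish', 'that'] (min_width=17, slack=7)
Total lines: 4

Answer: 4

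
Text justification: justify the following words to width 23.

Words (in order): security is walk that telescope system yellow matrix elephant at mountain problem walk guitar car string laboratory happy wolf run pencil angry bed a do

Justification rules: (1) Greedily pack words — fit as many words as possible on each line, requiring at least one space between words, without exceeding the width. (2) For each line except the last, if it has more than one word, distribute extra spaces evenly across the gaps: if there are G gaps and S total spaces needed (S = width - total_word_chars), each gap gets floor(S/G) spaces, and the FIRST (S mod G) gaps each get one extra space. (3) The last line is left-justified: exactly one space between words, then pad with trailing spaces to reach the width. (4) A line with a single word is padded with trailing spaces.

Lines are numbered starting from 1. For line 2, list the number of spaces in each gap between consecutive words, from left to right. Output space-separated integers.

Answer: 1 1

Derivation:
Line 1: ['security', 'is', 'walk', 'that'] (min_width=21, slack=2)
Line 2: ['telescope', 'system', 'yellow'] (min_width=23, slack=0)
Line 3: ['matrix', 'elephant', 'at'] (min_width=18, slack=5)
Line 4: ['mountain', 'problem', 'walk'] (min_width=21, slack=2)
Line 5: ['guitar', 'car', 'string'] (min_width=17, slack=6)
Line 6: ['laboratory', 'happy', 'wolf'] (min_width=21, slack=2)
Line 7: ['run', 'pencil', 'angry', 'bed', 'a'] (min_width=22, slack=1)
Line 8: ['do'] (min_width=2, slack=21)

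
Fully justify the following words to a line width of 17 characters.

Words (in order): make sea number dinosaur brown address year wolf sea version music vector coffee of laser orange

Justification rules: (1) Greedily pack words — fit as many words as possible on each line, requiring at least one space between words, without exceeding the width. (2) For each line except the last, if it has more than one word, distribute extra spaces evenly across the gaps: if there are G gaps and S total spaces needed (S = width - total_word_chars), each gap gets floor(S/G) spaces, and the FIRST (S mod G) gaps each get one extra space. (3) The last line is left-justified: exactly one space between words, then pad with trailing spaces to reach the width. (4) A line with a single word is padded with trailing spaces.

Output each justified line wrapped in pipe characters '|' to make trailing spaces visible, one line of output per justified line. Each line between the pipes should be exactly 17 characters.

Answer: |make  sea  number|
|dinosaur    brown|
|address year wolf|
|sea version music|
|vector  coffee of|
|laser orange     |

Derivation:
Line 1: ['make', 'sea', 'number'] (min_width=15, slack=2)
Line 2: ['dinosaur', 'brown'] (min_width=14, slack=3)
Line 3: ['address', 'year', 'wolf'] (min_width=17, slack=0)
Line 4: ['sea', 'version', 'music'] (min_width=17, slack=0)
Line 5: ['vector', 'coffee', 'of'] (min_width=16, slack=1)
Line 6: ['laser', 'orange'] (min_width=12, slack=5)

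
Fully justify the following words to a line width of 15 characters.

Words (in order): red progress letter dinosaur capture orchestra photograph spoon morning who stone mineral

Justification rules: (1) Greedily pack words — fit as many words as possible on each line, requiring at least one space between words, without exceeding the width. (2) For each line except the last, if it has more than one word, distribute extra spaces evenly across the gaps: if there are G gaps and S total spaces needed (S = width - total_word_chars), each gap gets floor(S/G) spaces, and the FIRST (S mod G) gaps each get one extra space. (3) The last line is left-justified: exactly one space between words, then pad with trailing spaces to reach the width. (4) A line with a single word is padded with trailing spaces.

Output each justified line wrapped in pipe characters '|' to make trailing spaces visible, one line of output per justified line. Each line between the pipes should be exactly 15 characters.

Line 1: ['red', 'progress'] (min_width=12, slack=3)
Line 2: ['letter', 'dinosaur'] (min_width=15, slack=0)
Line 3: ['capture'] (min_width=7, slack=8)
Line 4: ['orchestra'] (min_width=9, slack=6)
Line 5: ['photograph'] (min_width=10, slack=5)
Line 6: ['spoon', 'morning'] (min_width=13, slack=2)
Line 7: ['who', 'stone'] (min_width=9, slack=6)
Line 8: ['mineral'] (min_width=7, slack=8)

Answer: |red    progress|
|letter dinosaur|
|capture        |
|orchestra      |
|photograph     |
|spoon   morning|
|who       stone|
|mineral        |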